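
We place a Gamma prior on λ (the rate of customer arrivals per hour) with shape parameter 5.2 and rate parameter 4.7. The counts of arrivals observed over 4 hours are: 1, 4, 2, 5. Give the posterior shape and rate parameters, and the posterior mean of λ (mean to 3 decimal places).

The Poisson likelihood adds the total count to the shape and the number of exposure periods to the rate. Here ∑xᵢ = 12 and n = 4, so shape 5.2→17.2 and rate 4.7→8.7.
E[λ | data] = 17.2/8.7 = 1.977.

Posterior: Gamma(shape=17.2, rate=8.7); mean ≈ 1.977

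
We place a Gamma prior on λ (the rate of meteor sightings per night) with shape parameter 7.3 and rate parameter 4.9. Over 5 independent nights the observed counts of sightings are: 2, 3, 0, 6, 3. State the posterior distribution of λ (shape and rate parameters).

Total count ∑xᵢ = 14 over n = 5 nights.
Gamma is conjugate to the Poisson likelihood: posterior is Gamma(shape = 7.3+14 = 21.3, rate = 4.9+5 = 9.9).

Posterior: Gamma(shape=21.3, rate=9.9)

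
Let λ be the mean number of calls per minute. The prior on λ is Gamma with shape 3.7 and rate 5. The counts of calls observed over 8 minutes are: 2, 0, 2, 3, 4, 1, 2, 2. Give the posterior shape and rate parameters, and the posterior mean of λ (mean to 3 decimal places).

The Poisson likelihood adds the total count to the shape and the number of exposure periods to the rate. Here ∑xᵢ = 16 and n = 8, so shape 3.7→19.7 and rate 5→13.
E[λ | data] = 19.7/13 = 1.515.

Posterior: Gamma(shape=19.7, rate=13); mean ≈ 1.515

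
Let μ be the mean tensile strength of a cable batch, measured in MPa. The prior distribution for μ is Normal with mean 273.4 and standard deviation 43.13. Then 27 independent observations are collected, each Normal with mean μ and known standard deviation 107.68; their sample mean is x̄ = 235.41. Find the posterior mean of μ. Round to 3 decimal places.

Posterior mean ≈ 242.535

With known σ, the Normal prior is conjugate. Weight on the data is w = (n/σ²)/(n/σ² + 1/τ₀²) = 0.00232859/(0.00232859+0.00053758) = 0.81244.
Posterior mean = w·x̄ + (1−w)·μ₀ = 0.81244·235.41 + 0.18756·273.4 = 242.535.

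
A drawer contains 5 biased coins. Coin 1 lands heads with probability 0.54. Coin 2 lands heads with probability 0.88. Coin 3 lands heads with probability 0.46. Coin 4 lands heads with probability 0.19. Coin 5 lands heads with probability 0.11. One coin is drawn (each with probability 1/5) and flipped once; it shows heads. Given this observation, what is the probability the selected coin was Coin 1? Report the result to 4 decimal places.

Posterior probability ≈ 0.2477

P(heads|C1) = 0.54; P(heads|C2) = 0.88; P(heads|C3) = 0.46; P(heads|C4) = 0.19; P(heads|C5) = 0.11.
Prior × likelihood for each source: 0.2·0.54=0.1080, 0.2·0.88=0.1760, 0.2·0.46=0.09200, 0.2·0.19=0.03800, 0.2·0.11=0.02200. Summing gives P(heads) = 0.43600.
P(Coin 1 | heads) = 0.1080 / 0.43600 = 0.2477.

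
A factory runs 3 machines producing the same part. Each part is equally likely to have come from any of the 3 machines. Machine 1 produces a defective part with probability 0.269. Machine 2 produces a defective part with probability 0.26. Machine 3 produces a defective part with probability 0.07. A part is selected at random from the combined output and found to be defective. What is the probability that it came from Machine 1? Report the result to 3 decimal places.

Posterior probability ≈ 0.449

P(defective|M1) = 0.269; P(defective|M2) = 0.26; P(defective|M3) = 0.07.
Prior × likelihood for each source: 0.333333·0.269=0.08967, 0.333333·0.26=0.08667, 0.333333·0.07=0.02333. Summing gives P(defective) = 0.19967.
P(Machine 1 | defective) = 0.08967 / 0.19967 = 0.449.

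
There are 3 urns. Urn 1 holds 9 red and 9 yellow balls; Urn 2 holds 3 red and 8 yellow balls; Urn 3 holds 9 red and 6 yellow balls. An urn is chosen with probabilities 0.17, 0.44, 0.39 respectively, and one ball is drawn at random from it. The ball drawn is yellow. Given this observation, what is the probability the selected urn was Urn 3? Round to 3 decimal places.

P(yellow|Urn 1) = 0.5; P(yellow|Urn 2) = 0.7273; P(yellow|Urn 3) = 0.4.
Prior × likelihood for each source: 0.17·0.5=0.08500, 0.44·0.7273=0.3200, 0.39·0.4=0.1560. Summing gives P(yellow) = 0.56100.
P(Urn 3 | yellow) = 0.1560 / 0.56100 = 0.278.

Posterior probability ≈ 0.278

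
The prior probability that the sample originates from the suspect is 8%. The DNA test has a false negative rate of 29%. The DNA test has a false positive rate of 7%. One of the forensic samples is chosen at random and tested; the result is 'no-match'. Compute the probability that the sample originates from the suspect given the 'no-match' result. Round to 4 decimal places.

P(H | E) ≈ 0.0264

Write H for 'the sample originates from the suspect'. Prior odds H:¬H = 0.08/0.92 = 0.086957. For the 'no-match' outcome, the likelihood ratio is 0.29/0.93 = 0.31183.
Posterior odds = 0.086957 × 0.31183 = 0.027115, so P(H|E) = 0.027115/(1+0.027115) = 0.0264.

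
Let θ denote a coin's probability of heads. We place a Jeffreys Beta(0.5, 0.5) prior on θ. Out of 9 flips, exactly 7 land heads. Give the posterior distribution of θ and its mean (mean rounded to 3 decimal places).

The binomial likelihood is conjugate to the Beta prior: with 7 successes and 2 failures, the posterior is Beta(0.5+7, 0.5+2) = Beta(7.5, 2.5).
E[θ | data] = 7.5/(7.5+2.5) = 0.750.

Posterior: Beta(7.5, 2.5); mean ≈ 0.750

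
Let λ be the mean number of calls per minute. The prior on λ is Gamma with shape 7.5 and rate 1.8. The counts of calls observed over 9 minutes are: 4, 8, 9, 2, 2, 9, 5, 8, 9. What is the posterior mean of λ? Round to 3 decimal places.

Posterior mean ≈ 5.880

Total count ∑xᵢ = 56 over n = 9 minutes.
Gamma is conjugate to the Poisson likelihood: posterior is Gamma(shape = 7.5+56 = 63.5, rate = 1.8+9 = 10.8).
Posterior mean = shape/rate = 63.5/10.8 = 5.880.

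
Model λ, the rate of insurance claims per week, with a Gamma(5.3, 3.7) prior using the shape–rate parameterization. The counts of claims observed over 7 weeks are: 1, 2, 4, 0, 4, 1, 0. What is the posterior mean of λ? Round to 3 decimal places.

The Poisson likelihood adds the total count to the shape and the number of exposure periods to the rate. Here ∑xᵢ = 12 and n = 7, so shape 5.3→17.3 and rate 3.7→10.7.
E[λ | data] = 17.3/10.7 = 1.617.

Posterior mean ≈ 1.617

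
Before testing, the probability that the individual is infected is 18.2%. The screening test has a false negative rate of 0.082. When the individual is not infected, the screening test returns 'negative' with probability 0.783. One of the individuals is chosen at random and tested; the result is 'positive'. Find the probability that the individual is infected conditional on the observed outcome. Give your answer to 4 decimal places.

Write H for 'the individual is infected'. Prior odds H:¬H = 0.182/0.818 = 0.22249. For the 'positive' outcome, the likelihood ratio is 0.918/0.217 = 4.2304.
Posterior odds = 0.22249 × 4.2304 = 0.94124, so P(H|E) = 0.94124/(1+0.94124) = 0.4849.

P(H | E) ≈ 0.4849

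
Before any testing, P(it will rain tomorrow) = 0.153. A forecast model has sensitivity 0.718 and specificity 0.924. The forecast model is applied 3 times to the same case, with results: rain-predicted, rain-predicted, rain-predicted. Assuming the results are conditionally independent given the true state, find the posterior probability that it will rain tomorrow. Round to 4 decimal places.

Let H be the event that it will rain tomorrow; start with P(H) = 0.153. P('rain-predicted'|H) = 0.718, P('rain-predicted'|¬H) = 0.076.
Update on result 1 ('rain-predicted'): P(H) ← 0.718·0.1530 / (0.718·0.1530 + 0.076·0.8470) = 0.10985/0.17423 = 0.6305.
Update on result 2 ('rain-predicted'): P(H) ← 0.718·0.6305 / (0.718·0.6305 + 0.076·0.3695) = 0.45272/0.48080 = 0.9416.
Update on result 3 ('rain-predicted'): P(H) ← 0.718·0.9416 / (0.718·0.9416 + 0.076·0.0584) = 0.67607/0.68051 = 0.9935.

Posterior P(H) ≈ 0.9935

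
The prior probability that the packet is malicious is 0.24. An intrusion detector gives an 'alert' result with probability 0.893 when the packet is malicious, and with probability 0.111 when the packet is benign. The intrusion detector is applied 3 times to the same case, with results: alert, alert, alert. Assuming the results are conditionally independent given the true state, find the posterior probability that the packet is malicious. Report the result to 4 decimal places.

Posterior P(H) ≈ 0.9940

Let H be the event that the packet is malicious; start with P(H) = 0.24. P('alert'|H) = 0.893, P('alert'|¬H) = 0.111.
Update on result 1 ('alert'): P(H) ← 0.893·0.2400 / (0.893·0.2400 + 0.111·0.7600) = 0.21432/0.29868 = 0.7176.
Update on result 2 ('alert'): P(H) ← 0.893·0.7176 / (0.893·0.7176 + 0.111·0.2824) = 0.64078/0.67213 = 0.9534.
Update on result 3 ('alert'): P(H) ← 0.893·0.9534 / (0.893·0.9534 + 0.111·0.0466) = 0.85135/0.85652 = 0.9940.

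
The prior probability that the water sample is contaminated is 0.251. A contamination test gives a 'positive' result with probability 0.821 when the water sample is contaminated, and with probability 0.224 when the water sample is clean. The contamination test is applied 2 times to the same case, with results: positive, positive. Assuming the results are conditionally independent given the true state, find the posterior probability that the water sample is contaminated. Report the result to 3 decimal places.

Posterior P(H) ≈ 0.818

With H the event that the water sample is contaminated, the joint likelihood of the observed sequence is P(data|H) = 0.821·0.821 = 0.67404 and P(data|¬H) = 0.224·0.224 = 0.050176.
Bayes: P(H|data) = 0.251·0.67404 / (0.251·0.67404 + 0.749·0.050176) = 0.16918/0.20677 = 0.8182.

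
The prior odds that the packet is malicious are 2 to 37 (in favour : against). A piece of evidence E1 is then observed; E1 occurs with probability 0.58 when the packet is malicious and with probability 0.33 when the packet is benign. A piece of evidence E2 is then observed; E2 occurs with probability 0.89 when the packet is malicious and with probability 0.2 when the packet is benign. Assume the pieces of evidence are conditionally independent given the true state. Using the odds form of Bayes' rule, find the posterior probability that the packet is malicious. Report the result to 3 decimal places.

Posterior probability ≈ 0.297

Prior odds = 2/37 = 0.054054.
Likelihood ratio for E1 = 0.58/0.33 = 1.7576.
Likelihood ratio for E2 = 0.89/0.2 = 4.4500.
Posterior odds = prior odds × LR₁ × LR₂ = 0.42277.
Posterior probability = odds/(1+odds) = 0.42277/1.4228 = 0.297.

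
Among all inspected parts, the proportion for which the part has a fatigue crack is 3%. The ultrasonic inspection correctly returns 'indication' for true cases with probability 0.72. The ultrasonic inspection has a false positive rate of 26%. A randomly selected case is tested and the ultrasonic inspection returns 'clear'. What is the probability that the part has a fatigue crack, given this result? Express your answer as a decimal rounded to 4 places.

Write H for 'the part has a fatigue crack'. Prior odds H:¬H = 0.03/0.97 = 0.030928. For the 'clear' outcome, the likelihood ratio is 0.28/0.74 = 0.37838.
Posterior odds = 0.030928 × 0.37838 = 0.011702, so P(H|E) = 0.011702/(1+0.011702) = 0.0116.

P(H | E) ≈ 0.0116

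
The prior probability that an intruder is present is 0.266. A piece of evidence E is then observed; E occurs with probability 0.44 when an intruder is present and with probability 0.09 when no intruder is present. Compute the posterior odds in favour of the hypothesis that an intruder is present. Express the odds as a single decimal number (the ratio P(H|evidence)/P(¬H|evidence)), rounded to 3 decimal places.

Posterior odds ≈ 1.772

Prior odds = 0.266/(1−0.266) = 0.36240. In log-odds, ln(0.36240) = -1.0150.
Add log likelihood ratio: ln(4.8889) = 1.5870.
Posterior log-odds = 0.57195, so posterior odds = exp(0.57195) = 1.7717.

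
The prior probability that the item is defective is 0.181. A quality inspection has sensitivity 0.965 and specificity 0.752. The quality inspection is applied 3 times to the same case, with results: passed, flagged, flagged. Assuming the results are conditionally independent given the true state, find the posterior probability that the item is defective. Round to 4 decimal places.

Let H be the event that the item is defective; start with P(H) = 0.181. P('flagged'|H) = 0.965, P('flagged'|¬H) = 0.248.
Update on result 1 ('passed'): P(H) ← 0.035·0.1810 / (0.035·0.1810 + 0.752·0.8190) = 0.0063350/0.62222 = 0.0102.
Update on result 2 ('flagged'): P(H) ← 0.965·0.0102 / (0.965·0.0102 + 0.248·0.9898) = 0.0098249/0.25530 = 0.0385.
Update on result 3 ('flagged'): P(H) ← 0.965·0.0385 / (0.965·0.0385 + 0.248·0.9615) = 0.037137/0.27559 = 0.1348.

Posterior P(H) ≈ 0.1348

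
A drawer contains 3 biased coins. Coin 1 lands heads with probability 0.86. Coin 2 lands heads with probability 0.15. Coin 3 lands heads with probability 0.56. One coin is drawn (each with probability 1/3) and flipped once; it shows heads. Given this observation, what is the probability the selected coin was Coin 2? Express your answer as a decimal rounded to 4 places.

Posterior probability ≈ 0.0955

P(heads|C1) = 0.86; P(heads|C2) = 0.15; P(heads|C3) = 0.56.
Prior × likelihood for each source: 0.333333·0.86=0.2867, 0.333333·0.15=0.05000, 0.333333·0.56=0.1867. Summing gives P(heads) = 0.52333.
P(Coin 2 | heads) = 0.05000 / 0.52333 = 0.0955.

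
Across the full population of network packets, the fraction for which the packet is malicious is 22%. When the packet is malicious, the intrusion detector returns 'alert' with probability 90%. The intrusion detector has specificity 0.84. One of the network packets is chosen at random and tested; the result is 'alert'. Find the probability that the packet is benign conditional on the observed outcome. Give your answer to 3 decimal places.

Let H be the event that the packet is malicious. P(H) = 0.22, so P(¬H) = 0.78. With E the 'alert' result, P(E|H) = 0.9 and P(E|¬H) = 0.16.
P(E) = 0.9·0.22 + 0.16·0.78 = 0.19800 + 0.12480 = 0.32280.
By Bayes' theorem, P(H|E) = 0.19800 / 0.32280 = 0.613. Hence P(¬H|E) = 1 − 0.613 = 0.387.

P(¬H | E) ≈ 0.387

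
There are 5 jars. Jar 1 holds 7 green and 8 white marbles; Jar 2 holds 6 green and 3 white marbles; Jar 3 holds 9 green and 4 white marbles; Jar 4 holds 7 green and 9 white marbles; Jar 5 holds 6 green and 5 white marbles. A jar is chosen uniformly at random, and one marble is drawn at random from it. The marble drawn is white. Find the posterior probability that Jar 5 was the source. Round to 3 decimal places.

P(white|Jar 1) = 0.5333; P(white|Jar 2) = 0.3333; P(white|Jar 3) = 0.3077; P(white|Jar 4) = 0.5625; P(white|Jar 5) = 0.4545.
Prior × likelihood for each source: 0.2·0.5333=0.1067, 0.2·0.3333=0.06667, 0.2·0.3077=0.06154, 0.2·0.5625=0.1125, 0.2·0.4545=0.09091. Summing gives P(white) = 0.43828.
P(Jar 5 | white) = 0.09091 / 0.43828 = 0.207.

Posterior probability ≈ 0.207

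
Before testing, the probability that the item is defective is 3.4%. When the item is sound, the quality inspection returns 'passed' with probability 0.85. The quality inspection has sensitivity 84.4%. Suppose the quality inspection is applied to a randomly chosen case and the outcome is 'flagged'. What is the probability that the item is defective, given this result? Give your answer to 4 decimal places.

P(H | E) ≈ 0.1653

Write H for 'the item is defective'. Prior odds H:¬H = 0.034/0.966 = 0.035197. For the 'flagged' outcome, the likelihood ratio is 0.844/0.15 = 5.6267.
Posterior odds = 0.035197 × 5.6267 = 0.19804, so P(H|E) = 0.19804/(1+0.19804) = 0.1653.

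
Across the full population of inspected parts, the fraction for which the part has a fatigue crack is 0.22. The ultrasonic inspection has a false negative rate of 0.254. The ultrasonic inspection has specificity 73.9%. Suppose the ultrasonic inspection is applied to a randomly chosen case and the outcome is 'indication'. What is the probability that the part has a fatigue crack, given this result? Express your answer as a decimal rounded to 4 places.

Let H be the event that the part has a fatigue crack. P(H) = 0.22, so P(¬H) = 0.78. With E the 'indication' result, P(E|H) = 0.746 and P(E|¬H) = 0.261.
P(E) = 0.746·0.22 + 0.261·0.78 = 0.16412 + 0.20358 = 0.36770.
By Bayes' theorem, P(H|E) = 0.16412 / 0.36770 = 0.4463.

P(H | E) ≈ 0.4463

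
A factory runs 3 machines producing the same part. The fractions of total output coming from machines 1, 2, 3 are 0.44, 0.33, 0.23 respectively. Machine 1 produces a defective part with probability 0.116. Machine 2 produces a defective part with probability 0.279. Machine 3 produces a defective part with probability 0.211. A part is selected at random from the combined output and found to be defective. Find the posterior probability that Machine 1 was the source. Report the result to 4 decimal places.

Posterior probability ≈ 0.2663

P(defective|M1) = 0.116; P(defective|M2) = 0.279; P(defective|M3) = 0.211.
Prior × likelihood for each source: 0.44·0.116=0.05104, 0.33·0.279=0.09207, 0.23·0.211=0.04853. Summing gives P(defective) = 0.19164.
P(Machine 1 | defective) = 0.05104 / 0.19164 = 0.2663.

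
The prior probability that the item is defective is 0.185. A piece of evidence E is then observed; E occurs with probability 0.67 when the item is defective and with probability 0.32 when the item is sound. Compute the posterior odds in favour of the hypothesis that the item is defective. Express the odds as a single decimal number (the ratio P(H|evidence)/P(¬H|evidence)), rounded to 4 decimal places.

Prior odds = 0.185/(1−0.185) = 0.22699. In log-odds, ln(0.22699) = -1.4828.
Add log likelihood ratio: ln(2.0938) = 0.73896.
Posterior log-odds = -0.74388, so posterior odds = exp(-0.74388) = 0.47527.

Posterior odds ≈ 0.4753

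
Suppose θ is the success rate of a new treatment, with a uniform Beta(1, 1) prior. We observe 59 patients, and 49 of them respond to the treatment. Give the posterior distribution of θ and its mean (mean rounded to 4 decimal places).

The binomial likelihood is conjugate to the Beta prior: with 49 successes and 10 failures, the posterior is Beta(1+49, 1+10) = Beta(50, 11).
Posterior mean = α/(α+β) = 50/61 = 0.8197.

Posterior: Beta(50, 11); mean ≈ 0.8197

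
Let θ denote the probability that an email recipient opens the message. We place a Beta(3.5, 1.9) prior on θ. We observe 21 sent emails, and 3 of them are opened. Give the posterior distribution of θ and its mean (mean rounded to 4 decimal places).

Observing 3 successes and 18 failures updates Beta(3.5, 1.9) by adding the success and failure counts to the two shape parameters: α = 3.5+3 = 6.5, β = 1.9+18 = 19.9.
Posterior mean = α/(α+β) = 6.5/26.4 = 0.2462.

Posterior: Beta(6.5, 19.9); mean ≈ 0.2462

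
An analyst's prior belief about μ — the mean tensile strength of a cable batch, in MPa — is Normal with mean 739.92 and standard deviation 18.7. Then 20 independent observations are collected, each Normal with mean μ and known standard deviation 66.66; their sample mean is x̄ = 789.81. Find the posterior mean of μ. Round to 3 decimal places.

Prior precision 1/τ₀² = 1/18.7² = 0.00285968; data precision n/σ² = 20/66.66² = 0.00450090.
Posterior precision = 0.00285968 + 0.00450090 = 0.00736058.
Posterior mean = (0.00285968·739.92 + 0.00450090·789.81) / 0.00736058 = 770.427.

Posterior mean ≈ 770.427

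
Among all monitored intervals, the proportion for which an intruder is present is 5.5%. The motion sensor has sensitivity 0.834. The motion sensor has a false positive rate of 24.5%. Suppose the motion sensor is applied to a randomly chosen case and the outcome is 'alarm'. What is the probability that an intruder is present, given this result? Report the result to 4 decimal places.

P(H | E) ≈ 0.1654

Let H be the event that an intruder is present. P(H) = 0.055, so P(¬H) = 0.945. With E the 'alarm' result, P(E|H) = 0.834 and P(E|¬H) = 0.245.
P(E) = 0.834·0.055 + 0.245·0.945 = 0.045870 + 0.23152 = 0.27740.
By Bayes' theorem, P(H|E) = 0.045870 / 0.27740 = 0.1654.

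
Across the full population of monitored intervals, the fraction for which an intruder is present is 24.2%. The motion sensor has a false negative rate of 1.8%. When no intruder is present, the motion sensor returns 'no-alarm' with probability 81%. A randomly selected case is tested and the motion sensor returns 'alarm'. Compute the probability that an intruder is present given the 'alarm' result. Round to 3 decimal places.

Write H for 'an intruder is present'. Prior odds H:¬H = 0.242/0.758 = 0.31926. For the 'alarm' outcome, the likelihood ratio is 0.982/0.19 = 5.1684.
Posterior odds = 0.31926 × 5.1684 = 1.6501, so P(H|E) = 1.6501/(1+1.6501) = 0.623.

P(H | E) ≈ 0.623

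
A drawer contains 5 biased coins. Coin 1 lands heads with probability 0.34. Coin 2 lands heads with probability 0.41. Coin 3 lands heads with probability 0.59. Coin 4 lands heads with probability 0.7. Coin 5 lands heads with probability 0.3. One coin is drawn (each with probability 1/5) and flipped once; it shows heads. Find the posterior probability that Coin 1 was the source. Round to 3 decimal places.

Posterior probability ≈ 0.145

Tabulate prior·likelihood by source: [1] prior 0.2, lik 0.34, product 0.06800; [2] prior 0.2, lik 0.41, product 0.08200; [3] prior 0.2, lik 0.59, product 0.1180; [4] prior 0.2, lik 0.7, product 0.1400; [5] prior 0.2, lik 0.3, product 0.06000.
Normalizing constant = 0.46800; the posterior for Coin 1 is its product over the sum, 0.06800/0.46800 = 0.145.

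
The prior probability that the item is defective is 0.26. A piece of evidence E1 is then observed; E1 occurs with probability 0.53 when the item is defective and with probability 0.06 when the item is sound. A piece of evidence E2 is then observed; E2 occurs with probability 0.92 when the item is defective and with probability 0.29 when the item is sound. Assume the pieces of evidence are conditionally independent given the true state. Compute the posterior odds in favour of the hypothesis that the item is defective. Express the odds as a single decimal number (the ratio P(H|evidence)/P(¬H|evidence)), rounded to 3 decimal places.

Prior odds = 0.26/(1−0.26) = 0.35135. In log-odds, ln(0.35135) = -1.0460.
Add log likelihood ratios: ln(8.8333) + ln(3.1724) = 3.3330.
Posterior log-odds = 2.2871, so posterior odds = exp(2.2871) = 9.8459.

Posterior odds ≈ 9.846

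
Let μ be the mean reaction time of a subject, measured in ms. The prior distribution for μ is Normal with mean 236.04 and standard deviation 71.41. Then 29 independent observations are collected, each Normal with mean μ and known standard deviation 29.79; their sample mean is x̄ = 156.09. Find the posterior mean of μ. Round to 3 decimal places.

Posterior mean ≈ 156.567

Prior precision 1/τ₀² = 1/71.41² = 0.00019610; data precision n/σ² = 29/29.79² = 0.0326781.
Posterior precision = 0.00019610 + 0.0326781 = 0.0328742.
Posterior mean = (0.00019610·236.04 + 0.0326781·156.09) / 0.0328742 = 156.567.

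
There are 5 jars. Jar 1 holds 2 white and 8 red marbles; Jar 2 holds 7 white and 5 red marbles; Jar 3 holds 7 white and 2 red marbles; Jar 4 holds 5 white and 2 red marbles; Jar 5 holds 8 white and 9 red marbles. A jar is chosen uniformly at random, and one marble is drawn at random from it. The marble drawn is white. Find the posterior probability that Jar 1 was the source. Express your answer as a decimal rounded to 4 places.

Posterior probability ≈ 0.0728

Tabulate prior·likelihood by source: [1] prior 0.2, lik 0.2, product 0.04000; [2] prior 0.2, lik 0.5833, product 0.1167; [3] prior 0.2, lik 0.7778, product 0.1556; [4] prior 0.2, lik 0.7143, product 0.1429; [5] prior 0.2, lik 0.4706, product 0.09412.
Normalizing constant = 0.54920; the posterior for Jar 1 is its product over the sum, 0.04000/0.54920 = 0.0728.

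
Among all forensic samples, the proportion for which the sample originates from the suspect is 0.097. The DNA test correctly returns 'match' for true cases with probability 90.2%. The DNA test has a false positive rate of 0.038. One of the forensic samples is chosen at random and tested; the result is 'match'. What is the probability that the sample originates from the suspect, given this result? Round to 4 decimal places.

P(H | E) ≈ 0.7183

Write H for 'the sample originates from the suspect'. Prior odds H:¬H = 0.097/0.903 = 0.10742. For the 'match' outcome, the likelihood ratio is 0.902/0.038 = 23.737.
Posterior odds = 0.10742 × 23.737 = 2.5498, so P(H|E) = 2.5498/(1+2.5498) = 0.7183.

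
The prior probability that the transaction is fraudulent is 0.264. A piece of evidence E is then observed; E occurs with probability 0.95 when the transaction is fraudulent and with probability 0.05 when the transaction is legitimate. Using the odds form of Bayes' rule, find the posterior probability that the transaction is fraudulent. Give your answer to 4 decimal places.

Prior odds = 0.264/(1−0.264) = 0.35870. In log-odds, ln(0.35870) = -1.0253.
Add log likelihood ratio: ln(19.000) = 2.9444.
Posterior log-odds = 1.9192, so posterior odds = exp(1.9192) = 6.8152. Converting, P(H|E) = 6.8152/7.8152 = 0.8720.

Posterior probability ≈ 0.8720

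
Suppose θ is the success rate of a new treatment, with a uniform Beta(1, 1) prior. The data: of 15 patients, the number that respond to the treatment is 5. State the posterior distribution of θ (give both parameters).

Posterior: Beta(6, 11)

The binomial likelihood is conjugate to the Beta prior: with 5 successes and 10 failures, the posterior is Beta(1+5, 1+10) = Beta(6, 11).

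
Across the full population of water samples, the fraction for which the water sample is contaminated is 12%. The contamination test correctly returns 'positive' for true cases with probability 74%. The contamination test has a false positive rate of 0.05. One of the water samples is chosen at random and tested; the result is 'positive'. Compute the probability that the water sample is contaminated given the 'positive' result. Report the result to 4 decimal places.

Let H be the event that the water sample is contaminated. P(H) = 0.12, so P(¬H) = 0.88. With E the 'positive' result, P(E|H) = 0.74 and P(E|¬H) = 0.05.
P(E) = 0.74·0.12 + 0.05·0.88 = 0.088800 + 0.044000 = 0.13280.
By Bayes' theorem, P(H|E) = 0.088800 / 0.13280 = 0.6687.

P(H | E) ≈ 0.6687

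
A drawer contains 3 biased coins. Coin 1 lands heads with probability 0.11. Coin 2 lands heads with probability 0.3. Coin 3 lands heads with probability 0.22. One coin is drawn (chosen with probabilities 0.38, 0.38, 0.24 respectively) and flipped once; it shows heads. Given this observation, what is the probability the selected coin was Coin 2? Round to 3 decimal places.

Posterior probability ≈ 0.547

Tabulate prior·likelihood by source: [1] prior 0.38, lik 0.11, product 0.04180; [2] prior 0.38, lik 0.3, product 0.1140; [3] prior 0.24, lik 0.22, product 0.05280.
Normalizing constant = 0.20860; the posterior for Coin 2 is its product over the sum, 0.1140/0.20860 = 0.547.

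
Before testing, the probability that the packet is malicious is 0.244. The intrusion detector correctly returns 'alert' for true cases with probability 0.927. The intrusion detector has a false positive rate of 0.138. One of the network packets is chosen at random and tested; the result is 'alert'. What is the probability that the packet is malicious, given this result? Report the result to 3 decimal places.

Let H be the event that the packet is malicious. P(H) = 0.244, so P(¬H) = 0.756. With E the 'alert' result, P(E|H) = 0.927 and P(E|¬H) = 0.138.
P(E) = 0.927·0.244 + 0.138·0.756 = 0.22619 + 0.10433 = 0.33052.
By Bayes' theorem, P(H|E) = 0.22619 / 0.33052 = 0.684.

P(H | E) ≈ 0.684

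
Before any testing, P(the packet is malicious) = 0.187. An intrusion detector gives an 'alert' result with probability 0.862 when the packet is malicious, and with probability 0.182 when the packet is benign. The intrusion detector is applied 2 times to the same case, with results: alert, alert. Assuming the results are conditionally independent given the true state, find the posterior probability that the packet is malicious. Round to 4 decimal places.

With H the event that the packet is malicious, the joint likelihood of the observed sequence is P(data|H) = 0.862·0.862 = 0.74304 and P(data|¬H) = 0.182·0.182 = 0.033124.
Bayes: P(H|data) = 0.187·0.74304 / (0.187·0.74304 + 0.813·0.033124) = 0.13895/0.16588 = 0.8377.

Posterior P(H) ≈ 0.8377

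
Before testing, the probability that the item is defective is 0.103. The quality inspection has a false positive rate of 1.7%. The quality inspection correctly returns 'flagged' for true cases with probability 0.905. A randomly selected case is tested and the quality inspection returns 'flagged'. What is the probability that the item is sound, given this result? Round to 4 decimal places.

P(¬H | E) ≈ 0.1406

Write H for 'the item is defective'. Prior odds H:¬H = 0.103/0.897 = 0.11483. For the 'flagged' outcome, the likelihood ratio is 0.905/0.017 = 53.235.
Posterior odds = 0.11483 × 53.235 = 6.1129, so P(H|E) = 6.1129/(1+6.1129) = 0.8594. Then P(¬H|E) = 1 − 0.8594 = 0.1406.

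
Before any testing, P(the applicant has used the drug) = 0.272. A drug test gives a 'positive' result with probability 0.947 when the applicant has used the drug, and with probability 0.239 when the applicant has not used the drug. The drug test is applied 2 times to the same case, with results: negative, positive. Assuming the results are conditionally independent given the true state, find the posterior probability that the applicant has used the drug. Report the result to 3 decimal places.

Let H be the event that the applicant has used the drug; start with P(H) = 0.272. P('positive'|H) = 0.947, P('positive'|¬H) = 0.239.
Update on result 1 ('negative'): P(H) ← 0.053·0.2720 / (0.053·0.2720 + 0.761·0.7280) = 0.014416/0.56842 = 0.0254.
Update on result 2 ('positive'): P(H) ← 0.947·0.0254 / (0.947·0.0254 + 0.239·0.9746) = 0.024017/0.25696 = 0.0935.

Posterior P(H) ≈ 0.093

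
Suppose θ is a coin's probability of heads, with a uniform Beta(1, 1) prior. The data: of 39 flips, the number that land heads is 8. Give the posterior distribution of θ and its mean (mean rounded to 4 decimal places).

Observing 8 successes and 31 failures updates Beta(1, 1) by adding the success and failure counts to the two shape parameters: α = 1+8 = 9, β = 1+31 = 32.
Posterior mean = α/(α+β) = 9/41 = 0.2195.

Posterior: Beta(9, 32); mean ≈ 0.2195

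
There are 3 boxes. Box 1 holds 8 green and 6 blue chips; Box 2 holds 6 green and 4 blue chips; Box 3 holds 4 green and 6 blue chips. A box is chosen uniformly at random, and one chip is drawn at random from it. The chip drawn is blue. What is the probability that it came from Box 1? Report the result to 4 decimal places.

Posterior probability ≈ 0.3000

Tabulate prior·likelihood by source: [1] prior 0.333333, lik 0.4286, product 0.1429; [2] prior 0.333333, lik 0.4, product 0.1333; [3] prior 0.333333, lik 0.6, product 0.2000.
Normalizing constant = 0.47619; the posterior for Box 1 is its product over the sum, 0.1429/0.47619 = 0.3000.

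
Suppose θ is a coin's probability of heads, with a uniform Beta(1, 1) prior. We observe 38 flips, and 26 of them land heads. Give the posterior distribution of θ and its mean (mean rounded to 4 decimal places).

The binomial likelihood is conjugate to the Beta prior: with 26 successes and 12 failures, the posterior is Beta(1+26, 1+12) = Beta(27, 13).
Posterior mean = α/(α+β) = 27/40 = 0.6750.

Posterior: Beta(27, 13); mean ≈ 0.6750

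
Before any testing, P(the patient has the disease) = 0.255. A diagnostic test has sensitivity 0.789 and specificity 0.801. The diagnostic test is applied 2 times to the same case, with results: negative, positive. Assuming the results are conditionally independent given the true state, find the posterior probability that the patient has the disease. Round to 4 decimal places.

Posterior P(H) ≈ 0.2633

Let H be the event that the patient has the disease; start with P(H) = 0.255. P('positive'|H) = 0.789, P('positive'|¬H) = 0.199.
Update on result 1 ('negative'): P(H) ← 0.211·0.2550 / (0.211·0.2550 + 0.801·0.7450) = 0.053805/0.65055 = 0.0827.
Update on result 2 ('positive'): P(H) ← 0.789·0.0827 / (0.789·0.0827 + 0.199·0.9173) = 0.065256/0.24780 = 0.2633.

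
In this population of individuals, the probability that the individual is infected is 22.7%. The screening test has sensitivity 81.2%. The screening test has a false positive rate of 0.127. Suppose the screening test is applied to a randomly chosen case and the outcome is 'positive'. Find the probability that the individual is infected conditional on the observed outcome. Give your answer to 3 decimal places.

P(H | E) ≈ 0.652

Write H for 'the individual is infected'. Prior odds H:¬H = 0.227/0.773 = 0.29366. For the 'positive' outcome, the likelihood ratio is 0.812/0.127 = 6.3937.
Posterior odds = 0.29366 × 6.3937 = 1.8776, so P(H|E) = 1.8776/(1+1.8776) = 0.652.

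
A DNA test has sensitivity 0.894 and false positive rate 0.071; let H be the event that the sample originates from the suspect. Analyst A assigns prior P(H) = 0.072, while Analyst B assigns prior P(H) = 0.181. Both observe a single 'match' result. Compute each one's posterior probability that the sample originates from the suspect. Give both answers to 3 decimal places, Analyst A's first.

P('+'|H) = 0.894, P('+'|¬H) = 0.071.
Analyst A: numerator 0.894·0.072 = 0.064368; evidence = 0.064368+0.071·0.928 = 0.13026; posterior = 0.494.
Analyst B: numerator 0.894·0.181 = 0.16181; evidence = 0.16181+0.071·0.819 = 0.21996; posterior = 0.736.

Analyst A: 0.494; Analyst B: 0.736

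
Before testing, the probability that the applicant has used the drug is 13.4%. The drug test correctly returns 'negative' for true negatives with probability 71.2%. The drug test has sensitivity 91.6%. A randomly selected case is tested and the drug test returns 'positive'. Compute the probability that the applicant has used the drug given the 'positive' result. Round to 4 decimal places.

Write H for 'the applicant has used the drug'. Prior odds H:¬H = 0.134/0.866 = 0.15473. For the 'positive' outcome, the likelihood ratio is 0.916/0.288 = 3.1806.
Posterior odds = 0.15473 × 3.1806 = 0.49214, so P(H|E) = 0.49214/(1+0.49214) = 0.3298.

P(H | E) ≈ 0.3298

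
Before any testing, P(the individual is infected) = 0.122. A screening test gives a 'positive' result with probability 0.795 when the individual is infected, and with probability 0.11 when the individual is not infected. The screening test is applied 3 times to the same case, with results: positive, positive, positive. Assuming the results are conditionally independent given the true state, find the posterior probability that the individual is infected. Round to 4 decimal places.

Posterior P(H) ≈ 0.9813

Let H be the event that the individual is infected; start with P(H) = 0.122. P('positive'|H) = 0.795, P('positive'|¬H) = 0.11.
Update on result 1 ('positive'): P(H) ← 0.795·0.1220 / (0.795·0.1220 + 0.11·0.8780) = 0.096990/0.19357 = 0.5011.
Update on result 2 ('positive'): P(H) ← 0.795·0.5011 / (0.795·0.5011 + 0.11·0.4989) = 0.39834/0.45323 = 0.8789.
Update on result 3 ('positive'): P(H) ← 0.795·0.8789 / (0.795·0.8789 + 0.11·0.1211) = 0.69873/0.71205 = 0.9813.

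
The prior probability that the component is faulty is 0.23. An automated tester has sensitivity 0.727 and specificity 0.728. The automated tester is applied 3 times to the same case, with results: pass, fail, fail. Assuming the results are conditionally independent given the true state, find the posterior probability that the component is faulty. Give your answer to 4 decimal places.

Posterior P(H) ≈ 0.4445

Let H be the event that the component is faulty; start with P(H) = 0.23. P('fail'|H) = 0.727, P('fail'|¬H) = 0.272.
Update on result 1 ('pass'): P(H) ← 0.273·0.2300 / (0.273·0.2300 + 0.728·0.7700) = 0.062790/0.62335 = 0.1007.
Update on result 2 ('fail'): P(H) ← 0.727·0.1007 / (0.727·0.1007 + 0.272·0.8993) = 0.073231/0.31783 = 0.2304.
Update on result 3 ('fail'): P(H) ← 0.727·0.2304 / (0.727·0.2304 + 0.272·0.7696) = 0.16751/0.37684 = 0.4445.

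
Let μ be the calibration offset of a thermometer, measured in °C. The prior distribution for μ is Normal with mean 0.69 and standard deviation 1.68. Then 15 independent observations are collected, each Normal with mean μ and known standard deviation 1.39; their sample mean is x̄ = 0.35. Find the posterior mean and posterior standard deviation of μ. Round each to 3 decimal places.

With known σ, the Normal prior is conjugate. Weight on the data is w = (n/σ²)/(n/σ² + 1/τ₀²) = 7.76357/(7.76357+0.354308) = 0.95635.
Posterior mean = w·x̄ + (1−w)·μ₀ = 0.95635·0.35 + 0.043645·0.69 = 0.365. Posterior variance = 1/(7.76357+0.354308) = 0.123185, so SD = 0.351.

Posterior mean ≈ 0.365; posterior SD ≈ 0.351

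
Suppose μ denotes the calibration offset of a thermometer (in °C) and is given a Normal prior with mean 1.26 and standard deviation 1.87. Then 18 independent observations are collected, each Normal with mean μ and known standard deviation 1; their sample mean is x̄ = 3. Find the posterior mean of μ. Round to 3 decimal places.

Posterior mean ≈ 2.973

Prior precision 1/τ₀² = 1/1.87² = 0.285968; data precision n/σ² = 18/1² = 18.0000.
Posterior precision = 0.285968 + 18.0000 = 18.2860.
Posterior mean = (0.285968·1.26 + 18.0000·3) / 18.2860 = 2.973.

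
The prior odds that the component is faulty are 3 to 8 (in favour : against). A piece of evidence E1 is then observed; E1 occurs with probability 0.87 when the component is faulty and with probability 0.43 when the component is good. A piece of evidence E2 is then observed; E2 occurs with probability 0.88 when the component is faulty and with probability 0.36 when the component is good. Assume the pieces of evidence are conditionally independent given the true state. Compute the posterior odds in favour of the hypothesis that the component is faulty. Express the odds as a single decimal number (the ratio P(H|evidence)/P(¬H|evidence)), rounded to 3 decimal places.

Prior odds = 3/8 = 0.37500.
Likelihood ratio for E1 = 0.87/0.43 = 2.0233.
Likelihood ratio for E2 = 0.88/0.36 = 2.4444.
Posterior odds = prior odds × LR₁ × LR₂ = 1.8547.

Posterior odds ≈ 1.855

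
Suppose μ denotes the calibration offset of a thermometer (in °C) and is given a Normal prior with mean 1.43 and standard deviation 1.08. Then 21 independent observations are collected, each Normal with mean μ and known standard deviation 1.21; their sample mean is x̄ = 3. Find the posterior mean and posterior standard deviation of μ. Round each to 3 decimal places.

Posterior mean ≈ 2.911; posterior SD ≈ 0.256

Prior precision 1/τ₀² = 1/1.08² = 0.857339; data precision n/σ² = 21/1.21² = 14.3433.
Posterior precision = 0.857339 + 14.3433 = 15.2006, giving posterior SD = 1/√15.2006 = 0.256.
Posterior mean = (0.857339·1.43 + 14.3433·3) / 15.2006 = 2.911.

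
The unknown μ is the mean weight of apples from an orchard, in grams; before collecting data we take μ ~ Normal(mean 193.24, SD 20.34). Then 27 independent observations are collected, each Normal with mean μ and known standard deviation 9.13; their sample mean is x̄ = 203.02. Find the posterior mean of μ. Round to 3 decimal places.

Prior precision 1/τ₀² = 1/20.34² = 0.00241712; data precision n/σ² = 27/9.13² = 0.323908.
Posterior precision = 0.00241712 + 0.323908 = 0.326326.
Posterior mean = (0.00241712·193.24 + 0.323908·203.02) / 0.326326 = 202.948.

Posterior mean ≈ 202.948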